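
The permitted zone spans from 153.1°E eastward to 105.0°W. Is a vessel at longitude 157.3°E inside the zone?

Yes

Band width going east from +153.1° to -105.0°: ((-105.0 − 153.1) mod 360) = 101.9°.
Offset of +157.3° east of the west edge: ((157.3 − 153.1) mod 360) = 4.2°.
4.2° ≤ 101.9° ⇒ inside.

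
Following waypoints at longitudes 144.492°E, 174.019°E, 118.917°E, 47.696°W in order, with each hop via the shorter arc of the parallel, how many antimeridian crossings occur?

0

Leg 1: +144.492° → +174.019°, shortest Δλ = 29.527° (east) — does not cross 180°.
Leg 2: +174.019° → +118.917°, shortest Δλ = -55.102° (west) — does not cross 180°.
Leg 3: +118.917° → -47.696°, shortest Δλ = -166.613° (west) — does not cross 180°.
Total crossings: 0.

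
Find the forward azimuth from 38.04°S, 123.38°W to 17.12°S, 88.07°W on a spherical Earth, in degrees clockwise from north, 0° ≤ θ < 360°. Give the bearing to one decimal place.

Δλ = -88.07 − -123.38 = 35.31°.
θ = atan2( sin Δλ · cos φ₂ , cos φ₁ · sin φ₂ − sin φ₁ · cos φ₂ · cos Δλ )
  = atan2(0.55239, 0.24873) = 65.759° → normalised to [0°, 360°): 65.759°.

65.8°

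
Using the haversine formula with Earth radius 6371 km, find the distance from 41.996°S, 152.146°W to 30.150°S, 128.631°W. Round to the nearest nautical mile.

Δλ = -128.631 − -152.146 = 23.515°.
Δφ = -30.150 − -41.996 = 11.846°.
a = sin²(Δφ/2) + cos φ₁ · cos φ₂ · sin²(Δλ/2) = 0.037333.
c = 2·atan2(√a, √(1−a)) = 0.38888 rad → d = 6371·c ≈ 2477.55 km ≈ 1337.77 nmi.

1338 nmi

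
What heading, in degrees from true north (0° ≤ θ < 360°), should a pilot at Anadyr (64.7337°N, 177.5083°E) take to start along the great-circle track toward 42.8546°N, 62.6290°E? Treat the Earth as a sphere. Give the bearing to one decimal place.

310.6°

Δλ = 62.6290 − 177.5083 = -114.8793°.
θ = atan2( sin Δλ · cos φ₂ , cos φ₁ · sin φ₂ − sin φ₁ · cos φ₂ · cos Δλ )
  = atan2(-0.66505, 0.56921) = -49.440° → normalised to [0°, 360°): 310.560°.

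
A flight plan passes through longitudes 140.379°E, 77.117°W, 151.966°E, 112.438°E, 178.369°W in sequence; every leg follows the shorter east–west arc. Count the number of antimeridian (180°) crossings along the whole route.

Leg 1: +140.379° → -77.117°, shortest Δλ = 142.504° (east) — crosses 180°.
Leg 2: -77.117° → +151.966°, shortest Δλ = -130.917° (west) — crosses 180°.
Leg 3: +151.966° → +112.438°, shortest Δλ = -39.528° (west) — does not cross 180°.
Leg 4: +112.438° → -178.369°, shortest Δλ = 69.193° (east) — crosses 180°.
Total crossings: 3.

3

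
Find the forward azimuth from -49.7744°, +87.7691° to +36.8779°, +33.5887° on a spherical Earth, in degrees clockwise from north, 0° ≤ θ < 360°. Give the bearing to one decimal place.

319.0°

Δλ = 33.5887 − 87.7691 = -54.1804°.
θ = atan2( sin Δλ · cos φ₂ , cos φ₁ · sin φ₂ − sin φ₁ · cos φ₂ · cos Δλ )
  = atan2(-0.64862, 0.74498) = -41.045° → normalised to [0°, 360°): 318.955°.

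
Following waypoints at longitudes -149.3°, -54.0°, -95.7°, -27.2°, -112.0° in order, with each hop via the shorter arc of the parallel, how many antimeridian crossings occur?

0

Leg 1: -149.3° → -54.0°, shortest Δλ = 95.3° (east) — does not cross 180°.
Leg 2: -54.0° → -95.7°, shortest Δλ = -41.7° (west) — does not cross 180°.
Leg 3: -95.7° → -27.2°, shortest Δλ = 68.5° (east) — does not cross 180°.
Leg 4: -27.2° → -112.0°, shortest Δλ = -84.8° (west) — does not cross 180°.
Total crossings: 0.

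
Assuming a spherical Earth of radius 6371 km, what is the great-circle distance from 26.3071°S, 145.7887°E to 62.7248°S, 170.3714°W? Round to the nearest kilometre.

5154 km

Δλ = -170.3714 − 145.7887 = -316.1601°; wrapped into (−180°, 180°]: 43.8399°.
Δφ = -62.7248 − -26.3071 = -36.4177°.
a = sin²(Δφ/2) + cos φ₁ · cos φ₂ · sin²(Δλ/2) = 0.154895.
c = 2·atan2(√a, √(1−a)) = 0.80902 rad → d = 6371·c ≈ 5154.24 km.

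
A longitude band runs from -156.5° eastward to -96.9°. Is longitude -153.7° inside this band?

Band width going east from -156.5° to -96.9°: ((-96.9 − -156.5) mod 360) = 59.6°.
Offset of -153.7° east of the west edge: ((-153.7 − -156.5) mod 360) = 2.8°.
2.8° ≤ 59.6° ⇒ inside.

Yes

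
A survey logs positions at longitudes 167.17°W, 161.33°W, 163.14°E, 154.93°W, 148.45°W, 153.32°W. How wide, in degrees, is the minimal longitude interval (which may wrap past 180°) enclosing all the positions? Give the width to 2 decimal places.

48.41°

Sort the longitudes: -167.17°, -161.33°, -154.93°, -153.32°, -148.45°, +163.14°.
Eastward gaps between consecutive values (wrapping around): 5.84°, 6.40°, 1.61°, 4.87°, 311.59°, 29.69°.
Largest gap = 311.59° ⇒ minimal covering band is its complement: 360° − 311.59° = 48.41°.
Band runs from +163.14° eastward to -148.45°, crossing the antimeridian.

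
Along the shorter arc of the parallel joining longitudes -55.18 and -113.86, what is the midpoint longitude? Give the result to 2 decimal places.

-84.52°

Signed shortest Δλ from -55.18° to -113.86° is -58.68°.
Midpoint longitude = -55.18° + (-58.68°)/2 = -55.18° − 29.34° = -84.52°.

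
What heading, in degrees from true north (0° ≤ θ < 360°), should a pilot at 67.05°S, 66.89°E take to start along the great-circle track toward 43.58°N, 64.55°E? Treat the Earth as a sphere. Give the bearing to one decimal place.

358.2°

Δλ = 64.55 − 66.89 = -2.34°.
θ = atan2( sin Δλ · cos φ₂ , cos φ₁ · sin φ₂ − sin φ₁ · cos φ₂ · cos Δλ )
  = atan2(-0.02958, 0.93532) = -1.811° → normalised to [0°, 360°): 358.189°.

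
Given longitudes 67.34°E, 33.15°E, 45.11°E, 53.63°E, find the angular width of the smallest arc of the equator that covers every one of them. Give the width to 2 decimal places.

34.19°

Sort the longitudes: +33.15°, +45.11°, +53.63°, +67.34°.
Eastward gaps between consecutive values (wrapping around): 11.96°, 8.52°, 13.71°, 325.81°.
Largest gap = 325.81° ⇒ minimal covering band is its complement: 360° − 325.81° = 34.19°.
Band runs from +33.15° eastward to +67.34°.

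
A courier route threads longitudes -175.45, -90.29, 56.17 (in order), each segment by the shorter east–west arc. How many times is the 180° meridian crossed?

0

Leg 1: -175.45° → -90.29°, shortest Δλ = 85.16° (east) — does not cross 180°.
Leg 2: -90.29° → +56.17°, shortest Δλ = 146.46° (east) — does not cross 180°.
Total crossings: 0.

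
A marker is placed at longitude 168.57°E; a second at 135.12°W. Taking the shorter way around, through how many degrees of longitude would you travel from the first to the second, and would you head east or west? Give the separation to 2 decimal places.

56.31° east

Raw difference: -135.12 − 168.57 = -303.69°.
Normalise into (−180°, 180°]: -303.69° + 360° = 56.31°.
Positive ⇒ the second point lies to the east; separation 56.31°.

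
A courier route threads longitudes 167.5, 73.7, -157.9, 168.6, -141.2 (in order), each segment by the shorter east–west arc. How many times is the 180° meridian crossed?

3

Leg 1: +167.5° → +73.7°, shortest Δλ = -93.8° (west) — does not cross 180°.
Leg 2: +73.7° → -157.9°, shortest Δλ = 128.4° (east) — crosses 180°.
Leg 3: -157.9° → +168.6°, shortest Δλ = -33.5° (west) — crosses 180°.
Leg 4: +168.6° → -141.2°, shortest Δλ = 50.2° (east) — crosses 180°.
Total crossings: 3.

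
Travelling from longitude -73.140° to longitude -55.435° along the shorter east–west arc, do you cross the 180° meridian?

No

Signed shortest Δλ = ((-55.435 − -73.140 + 180) mod 360) − 180 = 17.705°.
Going east by 17.705° from -73.140° reaches -55.435° without touching 180°.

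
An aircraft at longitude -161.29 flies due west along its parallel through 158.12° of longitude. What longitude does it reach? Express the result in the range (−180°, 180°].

Start at -161.29°; shift −158.12° → -319.41°.
-319.41° lies outside (−180°, 180°]; add 360° → +40.59°.

+40.59°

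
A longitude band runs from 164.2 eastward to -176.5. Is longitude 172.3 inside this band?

Band width going east from +164.2° to -176.5°: ((-176.5 − 164.2) mod 360) = 19.3°.
Offset of +172.3° east of the west edge: ((172.3 − 164.2) mod 360) = 8.1°.
8.1° ≤ 19.3° ⇒ inside.

Yes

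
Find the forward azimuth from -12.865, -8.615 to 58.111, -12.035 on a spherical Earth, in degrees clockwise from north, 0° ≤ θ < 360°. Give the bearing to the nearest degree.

358°

Δλ = -12.035 − -8.615 = -3.420°.
θ = atan2( sin Δλ · cos φ₂ , cos φ₁ · sin φ₂ − sin φ₁ · cos φ₂ · cos Δλ )
  = atan2(-0.03151, 0.94517) = -1.910° → normalised to [0°, 360°): 358.090°.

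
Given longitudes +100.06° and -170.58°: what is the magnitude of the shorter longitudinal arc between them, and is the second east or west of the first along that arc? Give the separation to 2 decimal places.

Raw difference: -170.58 − 100.06 = -270.64°.
Normalise into (−180°, 180°]: -270.64° + 360° = 89.36°.
Positive ⇒ the second point lies to the east; separation 89.36°.

89.36° east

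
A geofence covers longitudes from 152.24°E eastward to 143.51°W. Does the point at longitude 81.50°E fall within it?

Band width going east from +152.24° to -143.51°: ((-143.51 − 152.24) mod 360) = 64.25°.
Offset of +81.50° east of the west edge: ((81.50 − 152.24) mod 360) = 289.26°.
289.26° > 64.25° ⇒ outside.

No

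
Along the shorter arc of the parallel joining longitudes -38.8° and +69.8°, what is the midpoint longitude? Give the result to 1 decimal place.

Signed shortest Δλ from -38.8° to +69.8° is +108.6°.
Midpoint longitude = -38.8° + (+108.6°)/2 = -38.8° + 54.3° = +15.5°.

+15.5°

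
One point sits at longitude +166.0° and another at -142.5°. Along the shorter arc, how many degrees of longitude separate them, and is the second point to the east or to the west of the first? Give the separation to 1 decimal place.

Raw difference: -142.5 − 166.0 = -308.5°.
Normalise into (−180°, 180°]: -308.5° + 360° = 51.5°.
Positive ⇒ the second point lies to the east; separation 51.5°.

51.5° east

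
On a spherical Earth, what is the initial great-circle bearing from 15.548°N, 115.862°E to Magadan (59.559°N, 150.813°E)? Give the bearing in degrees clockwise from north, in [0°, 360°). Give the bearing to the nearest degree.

Δλ = 150.813 − 115.862 = 34.951°.
θ = atan2( sin Δλ · cos φ₂ , cos φ₁ · sin φ₂ − sin φ₁ · cos φ₂ · cos Δλ )
  = atan2(0.29025, 0.71929) = 21.975° → normalised to [0°, 360°): 21.975°.

22°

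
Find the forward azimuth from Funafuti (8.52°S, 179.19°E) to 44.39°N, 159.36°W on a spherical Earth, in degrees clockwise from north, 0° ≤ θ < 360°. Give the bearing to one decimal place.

18.3°

Δλ = -159.36 − 179.19 = -338.55°; wrapped into (−180°, 180°]: 21.45°.
θ = atan2( sin Δλ · cos φ₂ , cos φ₁ · sin φ₂ − sin φ₁ · cos φ₂ · cos Δλ )
  = atan2(0.26132, 0.79036) = 18.296° → normalised to [0°, 360°): 18.296°.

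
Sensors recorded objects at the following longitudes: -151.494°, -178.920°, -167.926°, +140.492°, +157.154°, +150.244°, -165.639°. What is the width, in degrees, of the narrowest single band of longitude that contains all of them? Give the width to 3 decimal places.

68.014°

Sort the longitudes: -178.920°, -167.926°, -165.639°, -151.494°, +140.492°, +150.244°, +157.154°.
Eastward gaps between consecutive values (wrapping around): 10.994°, 2.287°, 14.145°, 291.986°, 9.752°, 6.910°, 23.926°.
Largest gap = 291.986° ⇒ minimal covering band is its complement: 360° − 291.986° = 68.014°.
Band runs from +140.492° eastward to -151.494°, crossing the antimeridian.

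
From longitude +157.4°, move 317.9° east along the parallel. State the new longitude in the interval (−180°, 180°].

+115.3°

Start at +157.4°; shift +317.9° → +475.3°.
+475.3° lies outside (−180°, 180°]; subtract 360° → +115.3°.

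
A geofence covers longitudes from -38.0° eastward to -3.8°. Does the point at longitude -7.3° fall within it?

Yes

Band width going east from -38.0° to -3.8°: ((-3.8 − -38.0) mod 360) = 34.2°.
Offset of -7.3° east of the west edge: ((-7.3 − -38.0) mod 360) = 30.7°.
30.7° ≤ 34.2° ⇒ inside.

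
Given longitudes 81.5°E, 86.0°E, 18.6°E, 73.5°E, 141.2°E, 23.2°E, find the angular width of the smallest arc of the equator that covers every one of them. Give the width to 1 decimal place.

Sort the longitudes: +18.6°, +23.2°, +73.5°, +81.5°, +86.0°, +141.2°.
Eastward gaps between consecutive values (wrapping around): 4.6°, 50.3°, 8.0°, 4.5°, 55.2°, 237.4°.
Largest gap = 237.4° ⇒ minimal covering band is its complement: 360° − 237.4° = 122.6°.
Band runs from +18.6° eastward to +141.2°.

122.6°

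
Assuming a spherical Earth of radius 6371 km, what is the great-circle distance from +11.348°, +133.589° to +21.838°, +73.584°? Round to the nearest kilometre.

6462 km

Δλ = 73.584 − 133.589 = -60.005°.
Δφ = 21.838 − 11.348 = 10.490°.
a = sin²(Δφ/2) + cos φ₁ · cos φ₂ · sin²(Δλ/2) = 0.235914.
c = 2·atan2(√a, √(1−a)) = 1.01435 rad → d = 6371·c ≈ 6462.43 km.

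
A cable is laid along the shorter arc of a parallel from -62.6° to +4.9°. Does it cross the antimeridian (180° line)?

Signed shortest Δλ = ((4.9 − -62.6 + 180) mod 360) − 180 = 67.5°.
Going east by 67.5° from -62.6° reaches +4.9° without touching 180°.

No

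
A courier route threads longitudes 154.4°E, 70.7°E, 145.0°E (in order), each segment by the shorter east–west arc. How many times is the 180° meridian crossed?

Leg 1: +154.4° → +70.7°, shortest Δλ = -83.7° (west) — does not cross 180°.
Leg 2: +70.7° → +145.0°, shortest Δλ = 74.3° (east) — does not cross 180°.
Total crossings: 0.

0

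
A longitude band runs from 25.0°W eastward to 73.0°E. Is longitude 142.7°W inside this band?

Band width going east from -25.0° to +73.0°: ((73.0 − -25.0) mod 360) = 98.0°.
Offset of -142.7° east of the west edge: ((-142.7 − -25.0) mod 360) = 242.3°.
242.3° > 98.0° ⇒ outside.

No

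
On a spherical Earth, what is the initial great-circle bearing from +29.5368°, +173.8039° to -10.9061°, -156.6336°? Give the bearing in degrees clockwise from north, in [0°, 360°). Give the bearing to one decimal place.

140.4°

Δλ = -156.6336 − 173.8039 = -330.4375°; wrapped into (−180°, 180°]: 29.5625°.
θ = atan2( sin Δλ · cos φ₂ , cos φ₁ · sin φ₂ − sin φ₁ · cos φ₂ · cos Δλ )
  = atan2(0.48446, -0.58567) = 140.403° → normalised to [0°, 360°): 140.403°.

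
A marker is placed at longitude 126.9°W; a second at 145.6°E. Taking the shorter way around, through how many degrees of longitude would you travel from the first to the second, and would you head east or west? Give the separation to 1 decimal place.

Raw difference: 145.6 − -126.9 = 272.5°.
Normalise into (−180°, 180°]: 272.5° − 360° = -87.5°.
Negative ⇒ the second point lies to the west; separation 87.5°.

87.5° west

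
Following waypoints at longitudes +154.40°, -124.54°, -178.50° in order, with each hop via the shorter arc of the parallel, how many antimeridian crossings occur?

1

Leg 1: +154.40° → -124.54°, shortest Δλ = 81.06° (east) — crosses 180°.
Leg 2: -124.54° → -178.50°, shortest Δλ = -53.96° (west) — does not cross 180°.
Total crossings: 1.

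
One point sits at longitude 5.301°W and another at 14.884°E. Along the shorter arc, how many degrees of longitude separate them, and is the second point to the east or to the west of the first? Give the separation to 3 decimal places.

20.185° east

Raw difference: 14.884 − -5.301 = 20.185°.
Normalise into (−180°, 180°]: 20.185° stays 20.185°.
Positive ⇒ the second point lies to the east; separation 20.185°.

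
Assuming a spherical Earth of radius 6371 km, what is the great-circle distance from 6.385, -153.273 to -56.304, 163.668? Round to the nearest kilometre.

Δλ = 163.668 − -153.273 = 316.941°; wrapped into (−180°, 180°]: -43.059°.
Δφ = -56.304 − 6.385 = -62.689°.
a = sin²(Δφ/2) + cos φ₁ · cos φ₂ · sin²(Δλ/2) = 0.344842.
c = 2·atan2(√a, √(1−a)) = 1.25527 rad → d = 6371·c ≈ 7997.33 km.

7997 km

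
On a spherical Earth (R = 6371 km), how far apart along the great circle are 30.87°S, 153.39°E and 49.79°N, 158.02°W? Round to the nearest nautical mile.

5491 nmi

Δλ = -158.02 − 153.39 = -311.41°; wrapped into (−180°, 180°]: 48.59°.
Δφ = 49.79 − -30.87 = 80.66°.
a = sin²(Δφ/2) + cos φ₁ · cos φ₂ · sin²(Δλ/2) = 0.512656.
c = 2·atan2(√a, √(1−a)) = 1.59611 rad → d = 6371·c ≈ 10168.83 km ≈ 5490.73 nmi.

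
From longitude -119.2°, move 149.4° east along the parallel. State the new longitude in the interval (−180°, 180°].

Start at -119.2°; shift +149.4° → +30.2°.
+30.2° already lies in (−180°, 180°].

+30.2°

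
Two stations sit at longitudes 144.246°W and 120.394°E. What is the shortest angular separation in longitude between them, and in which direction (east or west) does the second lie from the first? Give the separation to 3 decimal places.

95.360° west

Raw difference: 120.394 − -144.246 = 264.64°.
Normalise into (−180°, 180°]: 264.64° − 360° = -95.36°.
Negative ⇒ the second point lies to the west; separation 95.360°.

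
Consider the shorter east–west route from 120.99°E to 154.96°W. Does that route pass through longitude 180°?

Naïve |-154.96 − 120.99| = 275.95° > 180°, so the shorter arc goes the other way round — across 180°.
Signed shortest Δλ = ((-154.96 − 120.99 + 180) mod 360) − 180 = 84.05°.
Going east by 84.05° from +120.99° passes through 180° before reaching -154.96°.

Yes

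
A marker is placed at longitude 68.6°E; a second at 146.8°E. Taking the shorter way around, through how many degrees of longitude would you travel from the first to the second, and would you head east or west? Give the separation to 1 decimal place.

Raw difference: 146.8 − 68.6 = 78.2°.
Normalise into (−180°, 180°]: 78.2° stays 78.2°.
Positive ⇒ the second point lies to the east; separation 78.2°.

78.2° east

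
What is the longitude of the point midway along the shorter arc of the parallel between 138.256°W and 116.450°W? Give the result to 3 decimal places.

Signed shortest Δλ from -138.256° to -116.450° is +21.806°.
Midpoint longitude = -138.256° + (+21.806°)/2 = -138.256° + 10.903° = -127.353°.

127.353°W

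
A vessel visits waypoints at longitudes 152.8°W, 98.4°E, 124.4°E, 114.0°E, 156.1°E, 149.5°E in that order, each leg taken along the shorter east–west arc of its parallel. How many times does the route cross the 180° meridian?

1

Leg 1: -152.8° → +98.4°, shortest Δλ = -108.8° (west) — crosses 180°.
Leg 2: +98.4° → +124.4°, shortest Δλ = 26.0° (east) — does not cross 180°.
Leg 3: +124.4° → +114.0°, shortest Δλ = -10.4° (west) — does not cross 180°.
Leg 4: +114.0° → +156.1°, shortest Δλ = 42.1° (east) — does not cross 180°.
Leg 5: +156.1° → +149.5°, shortest Δλ = -6.6° (west) — does not cross 180°.
Total crossings: 1.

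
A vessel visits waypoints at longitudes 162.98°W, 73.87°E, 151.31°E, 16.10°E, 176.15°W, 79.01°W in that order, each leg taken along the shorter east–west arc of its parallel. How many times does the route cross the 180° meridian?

2

Leg 1: -162.98° → +73.87°, shortest Δλ = -123.15° (west) — crosses 180°.
Leg 2: +73.87° → +151.31°, shortest Δλ = 77.44° (east) — does not cross 180°.
Leg 3: +151.31° → +16.10°, shortest Δλ = -135.21° (west) — does not cross 180°.
Leg 4: +16.10° → -176.15°, shortest Δλ = 167.75° (east) — crosses 180°.
Leg 5: -176.15° → -79.01°, shortest Δλ = 97.14° (east) — does not cross 180°.
Total crossings: 2.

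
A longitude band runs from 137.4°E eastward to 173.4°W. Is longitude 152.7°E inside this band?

Yes

Band width going east from +137.4° to -173.4°: ((-173.4 − 137.4) mod 360) = 49.2°.
Offset of +152.7° east of the west edge: ((152.7 − 137.4) mod 360) = 15.3°.
15.3° ≤ 49.2° ⇒ inside.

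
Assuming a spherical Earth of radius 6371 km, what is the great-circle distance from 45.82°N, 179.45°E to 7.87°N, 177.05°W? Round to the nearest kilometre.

Δλ = -177.05 − 179.45 = -356.50°; wrapped into (−180°, 180°]: 3.50°.
Δφ = 7.87 − 45.82 = -37.95°.
a = sin²(Δφ/2) + cos φ₁ · cos φ₂ · sin²(Δλ/2) = 0.106370.
c = 2·atan2(√a, √(1−a)) = 0.66444 rad → d = 6371·c ≈ 4233.17 km.

4233 km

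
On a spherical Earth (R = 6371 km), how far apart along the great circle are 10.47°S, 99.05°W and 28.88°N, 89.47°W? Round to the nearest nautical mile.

Δλ = -89.47 − -99.05 = 9.58°.
Δφ = 28.88 − -10.47 = 39.35°.
a = sin²(Δφ/2) + cos φ₁ · cos φ₂ · sin²(Δλ/2) = 0.119360.
c = 2·atan2(√a, √(1−a)) = 0.70551 rad → d = 6371·c ≈ 4494.82 km ≈ 2427.01 nmi.

2427 nmi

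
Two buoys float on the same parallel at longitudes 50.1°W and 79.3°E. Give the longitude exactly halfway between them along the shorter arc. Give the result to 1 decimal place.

14.6°E

Signed shortest Δλ from -50.1° to +79.3° is +129.4°.
Midpoint longitude = -50.1° + (+129.4°)/2 = -50.1° + 64.7° = +14.6°.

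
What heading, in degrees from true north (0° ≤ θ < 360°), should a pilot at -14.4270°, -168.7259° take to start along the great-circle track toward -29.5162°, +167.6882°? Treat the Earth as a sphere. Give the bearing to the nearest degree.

Δλ = 167.6882 − -168.7259 = 336.4141°; wrapped into (−180°, 180°]: -23.5859°.
θ = atan2( sin Δλ · cos φ₂ , cos φ₁ · sin φ₂ − sin φ₁ · cos φ₂ · cos Δλ )
  = atan2(-0.34819, -0.27843) = -128.648° → normalised to [0°, 360°): 231.352°.

231°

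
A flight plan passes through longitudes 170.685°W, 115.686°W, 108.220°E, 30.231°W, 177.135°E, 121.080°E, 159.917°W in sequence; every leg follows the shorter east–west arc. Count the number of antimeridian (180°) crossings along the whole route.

Leg 1: -170.685° → -115.686°, shortest Δλ = 54.999° (east) — does not cross 180°.
Leg 2: -115.686° → +108.220°, shortest Δλ = -136.094° (west) — crosses 180°.
Leg 3: +108.220° → -30.231°, shortest Δλ = -138.451° (west) — does not cross 180°.
Leg 4: -30.231° → +177.135°, shortest Δλ = -152.634° (west) — crosses 180°.
Leg 5: +177.135° → +121.080°, shortest Δλ = -56.055° (west) — does not cross 180°.
Leg 6: +121.080° → -159.917°, shortest Δλ = 79.003° (east) — crosses 180°.
Total crossings: 3.

3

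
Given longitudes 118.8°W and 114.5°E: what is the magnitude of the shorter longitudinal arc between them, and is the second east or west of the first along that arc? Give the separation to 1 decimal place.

Raw difference: 114.5 − -118.8 = 233.3°.
Normalise into (−180°, 180°]: 233.3° − 360° = -126.7°.
Negative ⇒ the second point lies to the west; separation 126.7°.

126.7° west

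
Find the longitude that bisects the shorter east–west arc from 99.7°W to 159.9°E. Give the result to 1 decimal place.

149.9°W

Signed shortest Δλ from -99.7° to +159.9° is -100.4°.
Midpoint longitude = -99.7° + (-100.4°)/2 = -99.7° − 50.2° = -149.9°.
(The naïve average (-99.7 + +159.9)/2 = 30.1° is on the wrong side of the globe.)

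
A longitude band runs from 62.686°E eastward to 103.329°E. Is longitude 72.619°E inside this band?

Band width going east from +62.686° to +103.329°: ((103.329 − 62.686) mod 360) = 40.643°.
Offset of +72.619° east of the west edge: ((72.619 − 62.686) mod 360) = 9.933°.
9.933° ≤ 40.643° ⇒ inside.

Yes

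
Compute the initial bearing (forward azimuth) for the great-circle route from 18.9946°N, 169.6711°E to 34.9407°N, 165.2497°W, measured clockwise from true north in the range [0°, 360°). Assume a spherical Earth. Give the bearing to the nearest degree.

49°

Δλ = -165.2497 − 169.6711 = -334.9208°; wrapped into (−180°, 180°]: 25.0792°.
θ = atan2( sin Δλ · cos φ₂ , cos φ₁ · sin φ₂ − sin φ₁ · cos φ₂ · cos Δλ )
  = atan2(0.34747, 0.29989) = 49.204° → normalised to [0°, 360°): 49.204°.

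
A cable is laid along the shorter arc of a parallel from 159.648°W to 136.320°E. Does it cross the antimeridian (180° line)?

Naïve |136.320 − -159.648| = 295.968° > 180°, so the shorter arc goes the other way round — across 180°.
Signed shortest Δλ = ((136.320 − -159.648 + 180) mod 360) − 180 = -64.032°.
Going west by 64.032° from -159.648° passes through 180° before reaching +136.320°.

Yes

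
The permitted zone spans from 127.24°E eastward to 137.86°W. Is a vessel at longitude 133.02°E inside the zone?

Yes

Band width going east from +127.24° to -137.86°: ((-137.86 − 127.24) mod 360) = 94.90°.
Offset of +133.02° east of the west edge: ((133.02 − 127.24) mod 360) = 5.78°.
5.78° ≤ 94.90° ⇒ inside.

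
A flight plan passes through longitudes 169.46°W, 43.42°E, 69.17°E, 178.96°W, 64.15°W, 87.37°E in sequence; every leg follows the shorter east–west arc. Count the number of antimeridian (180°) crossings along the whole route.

Leg 1: -169.46° → +43.42°, shortest Δλ = -147.12° (west) — crosses 180°.
Leg 2: +43.42° → +69.17°, shortest Δλ = 25.75° (east) — does not cross 180°.
Leg 3: +69.17° → -178.96°, shortest Δλ = 111.87° (east) — crosses 180°.
Leg 4: -178.96° → -64.15°, shortest Δλ = 114.81° (east) — does not cross 180°.
Leg 5: -64.15° → +87.37°, shortest Δλ = 151.52° (east) — does not cross 180°.
Total crossings: 2.

2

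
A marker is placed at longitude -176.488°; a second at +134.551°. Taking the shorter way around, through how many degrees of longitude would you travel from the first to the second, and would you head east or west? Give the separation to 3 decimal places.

Raw difference: 134.551 − -176.488 = 311.039°.
Normalise into (−180°, 180°]: 311.039° − 360° = -48.961°.
Negative ⇒ the second point lies to the west; separation 48.961°.

48.961° west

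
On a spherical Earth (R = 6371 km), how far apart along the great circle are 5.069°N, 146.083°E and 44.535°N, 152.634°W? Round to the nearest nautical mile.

3976 nmi

Δλ = -152.634 − 146.083 = -298.717°; wrapped into (−180°, 180°]: 61.283°.
Δφ = 44.535 − 5.069 = 39.466°.
a = sin²(Δφ/2) + cos φ₁ · cos φ₂ · sin²(Δλ/2) = 0.298436.
c = 2·atan2(√a, √(1−a)) = 1.15586 rad → d = 6371·c ≈ 7364.01 km ≈ 3976.25 nmi.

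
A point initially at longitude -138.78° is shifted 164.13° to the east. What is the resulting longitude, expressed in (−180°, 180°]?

Start at -138.78°; shift +164.13° → +25.35°.
+25.35° already lies in (−180°, 180°].

+25.35°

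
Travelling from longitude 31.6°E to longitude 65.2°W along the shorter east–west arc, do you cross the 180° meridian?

No

Signed shortest Δλ = ((-65.2 − 31.6 + 180) mod 360) − 180 = -96.8°.
Going west by 96.8° from +31.6° reaches -65.2° without touching 180°.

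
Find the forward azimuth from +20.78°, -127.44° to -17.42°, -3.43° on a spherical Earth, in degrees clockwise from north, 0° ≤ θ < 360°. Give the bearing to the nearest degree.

Δλ = -3.43 − -127.44 = 124.01°.
θ = atan2( sin Δλ · cos φ₂ , cos φ₁ · sin φ₂ − sin φ₁ · cos φ₂ · cos Δλ )
  = atan2(0.79092, -0.09056) = 96.532° → normalised to [0°, 360°): 96.532°.

97°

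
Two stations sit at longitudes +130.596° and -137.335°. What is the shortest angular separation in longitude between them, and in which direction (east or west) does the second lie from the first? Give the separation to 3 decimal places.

92.069° east

Raw difference: -137.335 − 130.596 = -267.931°.
Normalise into (−180°, 180°]: -267.931° + 360° = 92.069°.
Positive ⇒ the second point lies to the east; separation 92.069°.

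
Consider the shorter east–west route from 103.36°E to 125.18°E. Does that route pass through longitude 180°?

Signed shortest Δλ = ((125.18 − 103.36 + 180) mod 360) − 180 = 21.82°.
Going east by 21.82° from +103.36° reaches +125.18° without touching 180°.

No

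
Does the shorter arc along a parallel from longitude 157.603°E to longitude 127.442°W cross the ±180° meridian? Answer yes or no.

Yes

Naïve |-127.442 − 157.603| = 285.045° > 180°, so the shorter arc goes the other way round — across 180°.
Signed shortest Δλ = ((-127.442 − 157.603 + 180) mod 360) − 180 = 74.955°.
Going east by 74.955° from +157.603° passes through 180° before reaching -127.442°.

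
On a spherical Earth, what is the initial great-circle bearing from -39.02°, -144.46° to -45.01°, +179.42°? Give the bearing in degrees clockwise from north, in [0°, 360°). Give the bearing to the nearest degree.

246°

Δλ = 179.42 − -144.46 = 323.88°; wrapped into (−180°, 180°]: -36.12°.
θ = atan2( sin Δλ · cos φ₂ , cos φ₁ · sin φ₂ − sin φ₁ · cos φ₂ · cos Δλ )
  = atan2(-0.41675, -0.18991) = -114.499° → normalised to [0°, 360°): 245.501°.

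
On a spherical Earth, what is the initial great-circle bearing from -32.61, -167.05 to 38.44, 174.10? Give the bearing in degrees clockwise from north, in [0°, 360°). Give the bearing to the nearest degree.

Δλ = 174.10 − -167.05 = 341.15°; wrapped into (−180°, 180°]: -18.85°.
θ = atan2( sin Δλ · cos φ₂ , cos φ₁ · sin φ₂ − sin φ₁ · cos φ₂ · cos Δλ )
  = atan2(-0.25306, 0.92316) = -15.330° → normalised to [0°, 360°): 344.670°.

345°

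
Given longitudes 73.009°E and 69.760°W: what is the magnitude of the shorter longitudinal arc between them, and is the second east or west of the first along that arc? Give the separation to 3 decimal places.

142.769° west

Raw difference: -69.760 − 73.009 = -142.769°.
Normalise into (−180°, 180°]: -142.769° stays -142.769°.
Negative ⇒ the second point lies to the west; separation 142.769°.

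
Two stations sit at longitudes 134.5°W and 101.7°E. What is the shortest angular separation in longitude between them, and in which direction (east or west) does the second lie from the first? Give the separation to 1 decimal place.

123.8° west

Raw difference: 101.7 − -134.5 = 236.2°.
Normalise into (−180°, 180°]: 236.2° − 360° = -123.8°.
Negative ⇒ the second point lies to the west; separation 123.8°.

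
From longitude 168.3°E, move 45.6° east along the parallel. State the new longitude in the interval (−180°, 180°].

146.1°W

Start at +168.3°; shift +45.6° → +213.9°.
+213.9° lies outside (−180°, 180°]; subtract 360° → -146.1°.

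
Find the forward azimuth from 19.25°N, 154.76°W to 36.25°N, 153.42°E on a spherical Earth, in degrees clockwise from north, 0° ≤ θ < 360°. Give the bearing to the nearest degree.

Δλ = 153.42 − -154.76 = 308.18°; wrapped into (−180°, 180°]: -51.82°.
θ = atan2( sin Δλ · cos φ₂ , cos φ₁ · sin φ₂ − sin φ₁ · cos φ₂ · cos Δλ )
  = atan2(-0.63392, 0.39390) = -58.144° → normalised to [0°, 360°): 301.856°.

302°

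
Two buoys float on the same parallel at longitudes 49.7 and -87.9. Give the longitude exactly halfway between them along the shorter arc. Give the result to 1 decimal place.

Signed shortest Δλ from +49.7° to -87.9° is -137.6°.
Midpoint longitude = +49.7° + (-137.6°)/2 = +49.7° − 68.8° = -19.1°.

-19.1°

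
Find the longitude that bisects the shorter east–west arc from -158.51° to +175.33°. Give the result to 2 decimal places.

-171.59°

Signed shortest Δλ from -158.51° to +175.33° is -26.16°.
Midpoint longitude = -158.51° + (-26.16°)/2 = -158.51° − 13.08° = -171.59°.
(The naïve average (-158.51 + +175.33)/2 = 8.41° is on the wrong side of the globe.)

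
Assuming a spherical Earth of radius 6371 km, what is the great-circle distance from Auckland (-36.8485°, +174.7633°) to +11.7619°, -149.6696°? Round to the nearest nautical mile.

Δλ = -149.6696 − 174.7633 = -324.4329°; wrapped into (−180°, 180°]: 35.5671°.
Δφ = 11.7619 − -36.8485 = 48.6104°.
a = sin²(Δφ/2) + cos φ₁ · cos φ₂ · sin²(Δλ/2) = 0.242492.
c = 2·atan2(√a, √(1−a)) = 1.02977 rad → d = 6371·c ≈ 6560.66 km ≈ 3542.47 nmi.

3542 nmi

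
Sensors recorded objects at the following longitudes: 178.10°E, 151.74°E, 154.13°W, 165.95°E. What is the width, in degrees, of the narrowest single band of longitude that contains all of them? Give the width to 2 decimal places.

Sort the longitudes: -154.13°, +151.74°, +165.95°, +178.10°.
Eastward gaps between consecutive values (wrapping around): 305.87°, 14.21°, 12.15°, 27.77°.
Largest gap = 305.87° ⇒ minimal covering band is its complement: 360° − 305.87° = 54.13°.
Band runs from +151.74° eastward to -154.13°, crossing the antimeridian.

54.13°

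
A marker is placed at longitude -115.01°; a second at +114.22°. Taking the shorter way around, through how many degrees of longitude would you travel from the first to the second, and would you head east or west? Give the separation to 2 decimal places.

130.77° west

Raw difference: 114.22 − -115.01 = 229.23°.
Normalise into (−180°, 180°]: 229.23° − 360° = -130.77°.
Negative ⇒ the second point lies to the west; separation 130.77°.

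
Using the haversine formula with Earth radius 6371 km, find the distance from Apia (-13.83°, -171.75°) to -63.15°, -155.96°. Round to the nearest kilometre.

5622 km

Δλ = -155.96 − -171.75 = 15.79°.
Δφ = -63.15 − -13.83 = -49.32°.
a = sin²(Δφ/2) + cos φ₁ · cos φ₂ · sin²(Δλ/2) = 0.182358.
c = 2·atan2(√a, √(1−a)) = 0.88242 rad → d = 6371·c ≈ 5621.89 km.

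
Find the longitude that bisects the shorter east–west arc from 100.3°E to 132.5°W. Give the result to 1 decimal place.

163.9°E

Signed shortest Δλ from +100.3° to -132.5° is +127.2°.
Midpoint longitude = +100.3° + (+127.2°)/2 = +100.3° + 63.6° = +163.9°.
(The naïve average (+100.3 + -132.5)/2 = -16.1° is on the wrong side of the globe.)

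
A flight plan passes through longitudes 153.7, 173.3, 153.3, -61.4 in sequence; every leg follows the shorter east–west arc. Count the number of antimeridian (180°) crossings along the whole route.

1

Leg 1: +153.7° → +173.3°, shortest Δλ = 19.6° (east) — does not cross 180°.
Leg 2: +173.3° → +153.3°, shortest Δλ = -20.0° (west) — does not cross 180°.
Leg 3: +153.3° → -61.4°, shortest Δλ = 145.3° (east) — crosses 180°.
Total crossings: 1.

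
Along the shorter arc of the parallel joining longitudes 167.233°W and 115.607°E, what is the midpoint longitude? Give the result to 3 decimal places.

Signed shortest Δλ from -167.233° to +115.607° is -77.160°.
Midpoint longitude = -167.233° + (-77.160°)/2 = -167.233° − 38.580° = -205.813°.
Normalise into (−180°, 180°]: +154.187°.
(The naïve average (-167.233 + +115.607)/2 = -25.813° is on the wrong side of the globe.)

154.187°E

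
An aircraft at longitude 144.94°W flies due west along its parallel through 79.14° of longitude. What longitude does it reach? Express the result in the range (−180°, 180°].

Start at -144.94°; shift −79.14° → -224.08°.
-224.08° lies outside (−180°, 180°]; add 360° → +135.92°.

135.92°E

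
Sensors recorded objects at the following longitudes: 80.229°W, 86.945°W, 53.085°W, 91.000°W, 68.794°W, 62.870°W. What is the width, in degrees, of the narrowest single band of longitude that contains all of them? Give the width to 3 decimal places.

37.915°

Sort the longitudes: -91.000°, -86.945°, -80.229°, -68.794°, -62.870°, -53.085°.
Eastward gaps between consecutive values (wrapping around): 4.055°, 6.716°, 11.435°, 5.924°, 9.785°, 322.085°.
Largest gap = 322.085° ⇒ minimal covering band is its complement: 360° − 322.085° = 37.915°.
Band runs from -91.000° eastward to -53.085°.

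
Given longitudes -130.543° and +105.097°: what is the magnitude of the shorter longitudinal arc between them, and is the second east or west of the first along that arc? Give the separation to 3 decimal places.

124.360° west

Raw difference: 105.097 − -130.543 = 235.64°.
Normalise into (−180°, 180°]: 235.64° − 360° = -124.36°.
Negative ⇒ the second point lies to the west; separation 124.360°.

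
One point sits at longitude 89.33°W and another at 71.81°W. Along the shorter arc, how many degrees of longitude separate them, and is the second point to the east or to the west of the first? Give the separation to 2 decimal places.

Raw difference: -71.81 − -89.33 = 17.52°.
Normalise into (−180°, 180°]: 17.52° stays 17.52°.
Positive ⇒ the second point lies to the east; separation 17.52°.

17.52° east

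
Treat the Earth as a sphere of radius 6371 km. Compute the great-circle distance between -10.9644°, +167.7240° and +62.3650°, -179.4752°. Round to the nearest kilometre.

8229 km

Δλ = -179.4752 − 167.7240 = -347.1992°; wrapped into (−180°, 180°]: 12.8008°.
Δφ = 62.3650 − -10.9644 = 73.3294°.
a = sin²(Δφ/2) + cos φ₁ · cos φ₂ · sin²(Δλ/2) = 0.362224.
c = 2·atan2(√a, √(1−a)) = 1.29163 rad → d = 6371·c ≈ 8228.99 km.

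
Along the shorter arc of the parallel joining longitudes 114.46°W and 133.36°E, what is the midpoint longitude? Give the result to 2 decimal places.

Signed shortest Δλ from -114.46° to +133.36° is -112.18°.
Midpoint longitude = -114.46° + (-112.18°)/2 = -114.46° − 56.09° = -170.55°.
(The naïve average (-114.46 + +133.36)/2 = 9.45° is on the wrong side of the globe.)

170.55°W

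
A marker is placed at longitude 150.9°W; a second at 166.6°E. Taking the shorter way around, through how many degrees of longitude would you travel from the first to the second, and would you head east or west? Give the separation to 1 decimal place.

Raw difference: 166.6 − -150.9 = 317.5°.
Normalise into (−180°, 180°]: 317.5° − 360° = -42.5°.
Negative ⇒ the second point lies to the west; separation 42.5°.

42.5° west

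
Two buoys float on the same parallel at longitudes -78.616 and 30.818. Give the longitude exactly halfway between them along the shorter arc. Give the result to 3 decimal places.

Signed shortest Δλ from -78.616° to +30.818° is +109.434°.
Midpoint longitude = -78.616° + (+109.434°)/2 = -78.616° + 54.717° = -23.899°.

-23.899°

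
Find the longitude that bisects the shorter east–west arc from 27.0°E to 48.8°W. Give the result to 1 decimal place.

Signed shortest Δλ from +27.0° to -48.8° is -75.8°.
Midpoint longitude = +27.0° + (-75.8°)/2 = +27.0° − 37.9° = -10.9°.

10.9°W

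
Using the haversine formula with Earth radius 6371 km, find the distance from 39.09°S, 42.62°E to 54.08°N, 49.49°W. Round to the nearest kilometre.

Δλ = -49.49 − 42.62 = -92.11°.
Δφ = 54.08 − -39.09 = 93.17°.
a = sin²(Δφ/2) + cos φ₁ · cos φ₂ · sin²(Δλ/2) = 0.763700.
c = 2·atan2(√a, √(1−a)) = 2.12633 rad → d = 6371·c ≈ 13546.87 km.

13547 km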